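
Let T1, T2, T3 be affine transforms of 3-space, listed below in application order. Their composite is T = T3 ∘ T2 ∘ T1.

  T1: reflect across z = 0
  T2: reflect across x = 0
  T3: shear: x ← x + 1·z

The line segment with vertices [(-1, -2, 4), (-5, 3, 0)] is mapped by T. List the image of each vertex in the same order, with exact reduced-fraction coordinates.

image vertices: (-3, -2, -4), (5, 3, 0)

T1 reflect across z = 0: (-1, -2, 4) → (-1, -2, -4); (-5, 3, 0) → (-5, 3, 0)
T2 reflect across x = 0: (-1, -2, -4) → (1, -2, -4); (-5, 3, 0) → (5, 3, 0)
T3 shear: x ← x + 1·z: (1, -2, -4) → (-3, -2, -4); (5, 3, 0) → (5, 3, 0)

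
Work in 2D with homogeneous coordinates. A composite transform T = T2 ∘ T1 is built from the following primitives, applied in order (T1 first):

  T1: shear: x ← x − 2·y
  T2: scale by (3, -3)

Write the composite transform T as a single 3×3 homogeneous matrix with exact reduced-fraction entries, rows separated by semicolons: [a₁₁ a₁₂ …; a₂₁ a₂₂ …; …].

T1 = [1 -2 0; 0 1 0; 0 0 1]
T2·T1 = [3 -6 0; 0 -3 0; 0 0 1]

T = [3 -6 0; 0 -3 0; 0 0 1]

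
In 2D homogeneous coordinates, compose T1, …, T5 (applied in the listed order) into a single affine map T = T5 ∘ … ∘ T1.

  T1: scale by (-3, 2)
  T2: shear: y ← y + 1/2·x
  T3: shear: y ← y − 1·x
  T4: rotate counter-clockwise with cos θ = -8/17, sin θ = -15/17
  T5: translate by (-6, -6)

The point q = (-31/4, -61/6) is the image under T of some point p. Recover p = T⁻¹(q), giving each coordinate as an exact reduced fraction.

p = (-3/2, 4/3)

T1 = [-3 0 0; 0 2 0; 0 0 1]
T2·T1 = [-3 0 0; -3/2 2 0; 0 0 1]
T3·…·T1 = [-3 0 0; 3/2 2 0; 0 0 1]
T4·…·T1 = [93/34 30/17 0; 33/17 -16/17 0; 0 0 1]
T5·…·T1 = [93/34 30/17 -6; 33/17 -16/17 -6; 0 0 1]
det M = -6; M⁻¹ = [8/51 5/17 46/17; 11/34 -31/68 -27/34; 0 0 1]
M⁻¹ · (-31/4, -61/6)ᵀ = (-3/2, 4/3)ᵀ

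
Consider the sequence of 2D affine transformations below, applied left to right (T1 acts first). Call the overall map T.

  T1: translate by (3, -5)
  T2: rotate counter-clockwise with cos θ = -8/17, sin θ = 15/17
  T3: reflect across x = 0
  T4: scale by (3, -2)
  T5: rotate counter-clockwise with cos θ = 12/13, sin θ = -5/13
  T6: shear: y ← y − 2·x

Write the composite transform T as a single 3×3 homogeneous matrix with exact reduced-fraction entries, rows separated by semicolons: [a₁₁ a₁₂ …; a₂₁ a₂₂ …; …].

T1 = [1 0 3; 0 1 -5; 0 0 1]
T2·T1 = [-8/17 -15/17 3; 15/17 -8/17 5; 0 0 1]
T3·…·T1 = [8/17 15/17 -3; 15/17 -8/17 5; 0 0 1]
T4·…·T1 = [24/17 45/17 -9; -30/17 16/17 -10; 0 0 1]
T5·…·T1 = [138/221 620/221 -158/13; -480/221 -33/221 -75/13; 0 0 1]
T6·…·T1 = [138/221 620/221 -158/13; -756/221 -1273/221 241/13; 0 0 1]

T = [138/221 620/221 -158/13; -756/221 -1273/221 241/13; 0 0 1]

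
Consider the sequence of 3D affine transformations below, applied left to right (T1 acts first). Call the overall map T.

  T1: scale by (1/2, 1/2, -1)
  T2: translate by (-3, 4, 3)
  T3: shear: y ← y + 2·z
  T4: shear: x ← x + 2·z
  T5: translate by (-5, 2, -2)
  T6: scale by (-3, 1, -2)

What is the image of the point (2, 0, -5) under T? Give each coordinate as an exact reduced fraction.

T1 scale by (1/2, 1/2, -1): (2, 0, -5) → (1, 0, 5)
T2 translate by (-3, 4, 3): (1, 0, 5) → (-2, 4, 8)
T3 shear: y ← y + 2·z: (-2, 4, 8) → (-2, 20, 8)
T4 shear: x ← x + 2·z: (-2, 20, 8) → (14, 20, 8)
T5 translate by (-5, 2, -2): (14, 20, 8) → (9, 22, 6)
T6 scale by (-3, 1, -2): (9, 22, 6) → (-27, 22, -12)

T(p) = (-27, 22, -12)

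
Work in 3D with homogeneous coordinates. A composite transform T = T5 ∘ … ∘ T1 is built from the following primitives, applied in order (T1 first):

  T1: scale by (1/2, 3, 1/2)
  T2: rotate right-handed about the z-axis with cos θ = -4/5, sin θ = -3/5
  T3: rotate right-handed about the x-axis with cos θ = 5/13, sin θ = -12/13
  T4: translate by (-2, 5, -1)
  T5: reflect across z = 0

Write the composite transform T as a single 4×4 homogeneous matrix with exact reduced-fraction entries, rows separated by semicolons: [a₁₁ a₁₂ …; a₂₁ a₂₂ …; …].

T1 = [1/2 0 0 0; 0 3 0 0; 0 0 1/2 0; 0 0 0 1]
T2·T1 = [-2/5 9/5 0 0; -3/10 -12/5 0 0; 0 0 1/2 0; 0 0 0 1]
T3·…·T1 = [-2/5 9/5 0 0; -3/26 -12/13 6/13 0; 18/65 144/65 5/26 0; 0 0 0 1]
T4·…·T1 = [-2/5 9/5 0 -2; -3/26 -12/13 6/13 5; 18/65 144/65 5/26 -1; 0 0 0 1]
T5·…·T1 = [-2/5 9/5 0 -2; -3/26 -12/13 6/13 5; -18/65 -144/65 -5/26 1; 0 0 0 1]

T = [-2/5 9/5 0 -2; -3/26 -12/13 6/13 5; -18/65 -144/65 -5/26 1; 0 0 0 1]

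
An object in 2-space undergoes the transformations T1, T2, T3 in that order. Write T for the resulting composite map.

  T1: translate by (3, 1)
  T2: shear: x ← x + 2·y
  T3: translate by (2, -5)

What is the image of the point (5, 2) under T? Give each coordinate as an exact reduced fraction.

T(p) = (16, -2)

T1 translate by (3, 1): (5, 2) → (8, 3)
T2 shear: x ← x + 2·y: (8, 3) → (14, 3)
T3 translate by (2, -5): (14, 3) → (16, -2)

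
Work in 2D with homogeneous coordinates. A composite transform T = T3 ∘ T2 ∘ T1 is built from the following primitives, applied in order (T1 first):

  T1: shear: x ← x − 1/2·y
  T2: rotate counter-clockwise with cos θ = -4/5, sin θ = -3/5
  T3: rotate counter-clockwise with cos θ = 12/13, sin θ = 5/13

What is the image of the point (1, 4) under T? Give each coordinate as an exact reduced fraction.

T(p) = (257/65, -76/65)

T1 shear: x ← x − 1/2·y: (1, 4) → (-1, 4)
T2 rotate counter-clockwise with cos θ = -4/5, sin θ = -3/5: (-1, 4) → (16/5, -13/5)
T3 rotate counter-clockwise with cos θ = 12/13, sin θ = 5/13: (16/5, -13/5) → (257/65, -76/65)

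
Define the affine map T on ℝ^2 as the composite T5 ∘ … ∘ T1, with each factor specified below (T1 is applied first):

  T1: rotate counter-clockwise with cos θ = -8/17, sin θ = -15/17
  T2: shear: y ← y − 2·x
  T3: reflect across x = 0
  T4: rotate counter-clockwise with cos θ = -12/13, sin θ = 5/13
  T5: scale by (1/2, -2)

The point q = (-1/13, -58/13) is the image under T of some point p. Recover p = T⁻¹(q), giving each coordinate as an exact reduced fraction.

p = (4, 1)

T1 = [-8/17 15/17 0; -15/17 -8/17 0; 0 0 1]
T2·T1 = [-8/17 15/17 0; 1/17 -38/17 0; 0 0 1]
T3·…·T1 = [8/17 -15/17 0; 1/17 -38/17 0; 0 0 1]
T4·…·T1 = [-101/221 370/221 0; 28/221 381/221 0; 0 0 1]
T5·…·T1 = [-101/442 185/221 0; -56/221 -762/221 0; 0 0 1]
det M = 1; M⁻¹ = [-762/221 -185/221 0; 56/221 -101/442 0; 0 0 1]
M⁻¹ · (-1/13, -58/13)ᵀ = (4, 1)ᵀ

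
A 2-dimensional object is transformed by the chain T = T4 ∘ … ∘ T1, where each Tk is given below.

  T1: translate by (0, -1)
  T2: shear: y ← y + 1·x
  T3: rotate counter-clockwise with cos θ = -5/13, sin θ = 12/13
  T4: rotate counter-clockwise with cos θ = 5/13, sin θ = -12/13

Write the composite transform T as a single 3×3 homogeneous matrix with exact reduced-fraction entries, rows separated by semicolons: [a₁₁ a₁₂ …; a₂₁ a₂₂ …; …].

T = [-1/169 -120/169 120/169; 239/169 119/169 -119/169; 0 0 1]

T1 = [1 0 0; 0 1 -1; 0 0 1]
T2·T1 = [1 0 0; 1 1 -1; 0 0 1]
T3·…·T1 = [-17/13 -12/13 12/13; 7/13 -5/13 5/13; 0 0 1]
T4·…·T1 = [-1/169 -120/169 120/169; 239/169 119/169 -119/169; 0 0 1]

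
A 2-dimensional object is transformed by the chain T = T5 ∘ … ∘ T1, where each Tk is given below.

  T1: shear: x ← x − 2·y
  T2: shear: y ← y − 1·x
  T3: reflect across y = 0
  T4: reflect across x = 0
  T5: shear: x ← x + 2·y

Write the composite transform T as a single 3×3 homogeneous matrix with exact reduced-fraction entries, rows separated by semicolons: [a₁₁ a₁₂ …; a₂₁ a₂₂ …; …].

T = [1 -4 0; 1 -3 0; 0 0 1]

T1 = [1 -2 0; 0 1 0; 0 0 1]
T2·T1 = [1 -2 0; -1 3 0; 0 0 1]
T3·…·T1 = [1 -2 0; 1 -3 0; 0 0 1]
T4·…·T1 = [-1 2 0; 1 -3 0; 0 0 1]
T5·…·T1 = [1 -4 0; 1 -3 0; 0 0 1]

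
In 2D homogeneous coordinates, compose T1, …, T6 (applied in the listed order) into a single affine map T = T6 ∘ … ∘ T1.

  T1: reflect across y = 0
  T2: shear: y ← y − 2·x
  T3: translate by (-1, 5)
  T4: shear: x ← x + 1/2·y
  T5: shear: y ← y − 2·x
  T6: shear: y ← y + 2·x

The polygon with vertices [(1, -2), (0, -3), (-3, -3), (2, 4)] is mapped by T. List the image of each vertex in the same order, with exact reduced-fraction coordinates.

T1 reflect across y = 0: (1, -2) → (1, 2); (0, -3) → (0, 3); (-3, -3) → (-3, 3); (2, 4) → (2, -4)
T2 shear: y ← y − 2·x: (1, 2) → (1, 0); (0, 3) → (0, 3); (-3, 3) → (-3, 9); (2, -4) → (2, -8)
T3 translate by (-1, 5): (1, 0) → (0, 5); (0, 3) → (-1, 8); (-3, 9) → (-4, 14); (2, -8) → (1, -3)
T4 shear: x ← x + 1/2·y: (0, 5) → (5/2, 5); (-1, 8) → (3, 8); (-4, 14) → (3, 14); (1, -3) → (-1/2, -3)
T5 shear: y ← y − 2·x: (5/2, 5) → (5/2, 0); (3, 8) → (3, 2); (3, 14) → (3, 8); (-1/2, -3) → (-1/2, -2)
T6 shear: y ← y + 2·x: (5/2, 0) → (5/2, 5); (3, 2) → (3, 8); (3, 8) → (3, 14); (-1/2, -2) → (-1/2, -3)

image vertices: (5/2, 5), (3, 8), (3, 14), (-1/2, -3)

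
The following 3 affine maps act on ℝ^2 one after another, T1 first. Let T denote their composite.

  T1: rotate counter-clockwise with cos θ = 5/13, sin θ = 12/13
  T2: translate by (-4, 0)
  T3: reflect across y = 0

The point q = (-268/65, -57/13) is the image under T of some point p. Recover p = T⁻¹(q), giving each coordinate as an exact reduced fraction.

p = (4, 9/5)

T1 = [5/13 -12/13 0; 12/13 5/13 0; 0 0 1]
T2·T1 = [5/13 -12/13 -4; 12/13 5/13 0; 0 0 1]
T3·…·T1 = [5/13 -12/13 -4; -12/13 -5/13 0; 0 0 1]
det M = -1; M⁻¹ = [5/13 -12/13 20/13; -12/13 -5/13 -48/13; 0 0 1]
M⁻¹ · (-268/65, -57/13)ᵀ = (4, 9/5)ᵀ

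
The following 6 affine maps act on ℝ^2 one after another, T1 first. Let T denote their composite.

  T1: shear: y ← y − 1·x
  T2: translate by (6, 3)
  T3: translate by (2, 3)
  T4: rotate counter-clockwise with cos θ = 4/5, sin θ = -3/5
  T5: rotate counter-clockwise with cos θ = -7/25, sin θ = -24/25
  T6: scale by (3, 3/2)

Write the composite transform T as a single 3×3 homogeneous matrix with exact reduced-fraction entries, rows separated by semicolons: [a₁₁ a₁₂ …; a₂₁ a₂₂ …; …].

T = [-21/5 9/5 -42/5; 3/10 -6/5 -72/5; 0 0 1]

T1 = [1 0 0; -1 1 0; 0 0 1]
T2·T1 = [1 0 6; -1 1 3; 0 0 1]
T3·…·T1 = [1 0 8; -1 1 6; 0 0 1]
T4·…·T1 = [1/5 3/5 10; -7/5 4/5 0; 0 0 1]
T5·…·T1 = [-7/5 3/5 -14/5; 1/5 -4/5 -48/5; 0 0 1]
T6·…·T1 = [-21/5 9/5 -42/5; 3/10 -6/5 -72/5; 0 0 1]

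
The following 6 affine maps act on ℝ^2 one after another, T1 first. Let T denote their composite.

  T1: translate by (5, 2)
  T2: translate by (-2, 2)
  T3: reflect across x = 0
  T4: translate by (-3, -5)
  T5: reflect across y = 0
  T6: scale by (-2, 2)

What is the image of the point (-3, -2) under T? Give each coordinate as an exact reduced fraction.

T(p) = (6, 6)

T1 translate by (5, 2): (-3, -2) → (2, 0)
T2 translate by (-2, 2): (2, 0) → (0, 2)
T3 reflect across x = 0: (0, 2) → (0, 2)
T4 translate by (-3, -5): (0, 2) → (-3, -3)
T5 reflect across y = 0: (-3, -3) → (-3, 3)
T6 scale by (-2, 2): (-3, 3) → (6, 6)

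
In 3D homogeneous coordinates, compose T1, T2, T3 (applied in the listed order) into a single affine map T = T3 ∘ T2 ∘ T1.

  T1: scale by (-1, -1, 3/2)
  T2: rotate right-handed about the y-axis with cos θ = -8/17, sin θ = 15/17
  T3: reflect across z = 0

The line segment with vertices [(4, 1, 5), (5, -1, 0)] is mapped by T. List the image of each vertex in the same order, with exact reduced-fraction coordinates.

T1 scale by (-1, -1, 3/2): (4, 1, 5) → (-4, -1, 15/2); (5, -1, 0) → (-5, 1, 0)
T2 rotate right-handed about the y-axis with cos θ = -8/17, sin θ = 15/17: (-4, -1, 15/2) → (17/2, -1, 0); (-5, 1, 0) → (40/17, 1, 75/17)
T3 reflect across z = 0: (17/2, -1, 0) → (17/2, -1, 0); (40/17, 1, 75/17) → (40/17, 1, -75/17)

image vertices: (17/2, -1, 0), (40/17, 1, -75/17)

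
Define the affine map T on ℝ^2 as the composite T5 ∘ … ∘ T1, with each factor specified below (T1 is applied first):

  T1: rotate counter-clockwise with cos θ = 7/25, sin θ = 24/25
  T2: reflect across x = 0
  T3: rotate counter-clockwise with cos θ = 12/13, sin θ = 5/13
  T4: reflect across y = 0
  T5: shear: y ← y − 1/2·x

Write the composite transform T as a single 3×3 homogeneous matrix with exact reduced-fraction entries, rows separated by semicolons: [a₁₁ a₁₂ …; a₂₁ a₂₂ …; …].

T1 = [7/25 -24/25 0; 24/25 7/25 0; 0 0 1]
T2·T1 = [-7/25 24/25 0; 24/25 7/25 0; 0 0 1]
T3·…·T1 = [-204/325 253/325 0; 253/325 204/325 0; 0 0 1]
T4·…·T1 = [-204/325 253/325 0; -253/325 -204/325 0; 0 0 1]
T5·…·T1 = [-204/325 253/325 0; -151/325 -661/650 0; 0 0 1]

T = [-204/325 253/325 0; -151/325 -661/650 0; 0 0 1]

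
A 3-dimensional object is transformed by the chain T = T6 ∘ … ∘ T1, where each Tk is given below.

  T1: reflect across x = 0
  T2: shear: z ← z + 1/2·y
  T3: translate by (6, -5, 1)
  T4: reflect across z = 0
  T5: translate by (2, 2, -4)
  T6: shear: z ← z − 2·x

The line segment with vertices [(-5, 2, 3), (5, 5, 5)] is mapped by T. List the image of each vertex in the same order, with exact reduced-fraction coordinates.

T1 reflect across x = 0: (-5, 2, 3) → (5, 2, 3); (5, 5, 5) → (-5, 5, 5)
T2 shear: z ← z + 1/2·y: (5, 2, 3) → (5, 2, 4); (-5, 5, 5) → (-5, 5, 15/2)
T3 translate by (6, -5, 1): (5, 2, 4) → (11, -3, 5); (-5, 5, 15/2) → (1, 0, 17/2)
T4 reflect across z = 0: (11, -3, 5) → (11, -3, -5); (1, 0, 17/2) → (1, 0, -17/2)
T5 translate by (2, 2, -4): (11, -3, -5) → (13, -1, -9); (1, 0, -17/2) → (3, 2, -25/2)
T6 shear: z ← z − 2·x: (13, -1, -9) → (13, -1, -35); (3, 2, -25/2) → (3, 2, -37/2)

image vertices: (13, -1, -35), (3, 2, -37/2)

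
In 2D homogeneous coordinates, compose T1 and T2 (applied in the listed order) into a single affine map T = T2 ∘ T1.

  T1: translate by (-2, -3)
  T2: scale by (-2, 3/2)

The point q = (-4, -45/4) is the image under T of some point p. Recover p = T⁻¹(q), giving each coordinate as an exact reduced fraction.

T1 = [1 0 -2; 0 1 -3; 0 0 1]
T2·T1 = [-2 0 4; 0 3/2 -9/2; 0 0 1]
det M = -3; M⁻¹ = [-1/2 0 2; 0 2/3 3; 0 0 1]
M⁻¹ · (-4, -45/4)ᵀ = (4, -9/2)ᵀ

p = (4, -9/2)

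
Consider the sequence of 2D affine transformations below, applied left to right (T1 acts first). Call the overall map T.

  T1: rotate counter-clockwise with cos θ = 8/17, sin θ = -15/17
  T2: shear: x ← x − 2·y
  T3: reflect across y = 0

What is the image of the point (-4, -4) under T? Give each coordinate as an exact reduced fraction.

T1 rotate counter-clockwise with cos θ = 8/17, sin θ = -15/17: (-4, -4) → (-92/17, 28/17)
T2 shear: x ← x − 2·y: (-92/17, 28/17) → (-148/17, 28/17)
T3 reflect across y = 0: (-148/17, 28/17) → (-148/17, -28/17)

T(p) = (-148/17, -28/17)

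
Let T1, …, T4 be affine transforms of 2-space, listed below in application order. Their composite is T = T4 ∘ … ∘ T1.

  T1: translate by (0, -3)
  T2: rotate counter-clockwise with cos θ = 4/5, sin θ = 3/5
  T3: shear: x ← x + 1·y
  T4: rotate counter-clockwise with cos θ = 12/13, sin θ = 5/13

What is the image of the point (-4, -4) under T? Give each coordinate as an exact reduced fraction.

T1 translate by (0, -3): (-4, -4) → (-4, -7)
T2 rotate counter-clockwise with cos θ = 4/5, sin θ = 3/5: (-4, -7) → (1, -8)
T3 shear: x ← x + 1·y: (1, -8) → (-7, -8)
T4 rotate counter-clockwise with cos θ = 12/13, sin θ = 5/13: (-7, -8) → (-44/13, -131/13)

T(p) = (-44/13, -131/13)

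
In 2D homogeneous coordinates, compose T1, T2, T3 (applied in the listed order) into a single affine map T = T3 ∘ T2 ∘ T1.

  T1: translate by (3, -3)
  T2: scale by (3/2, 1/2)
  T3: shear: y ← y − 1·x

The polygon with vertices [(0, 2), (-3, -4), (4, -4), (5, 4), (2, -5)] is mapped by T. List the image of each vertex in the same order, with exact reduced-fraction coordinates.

image vertices: (9/2, -5), (0, -7/2), (21/2, -14), (12, -23/2), (15/2, -23/2)

T1 translate by (3, -3): (0, 2) → (3, -1); (-3, -4) → (0, -7); (4, -4) → (7, -7); (5, 4) → (8, 1); (2, -5) → (5, -8)
T2 scale by (3/2, 1/2): (3, -1) → (9/2, -1/2); (0, -7) → (0, -7/2); (7, -7) → (21/2, -7/2); (8, 1) → (12, 1/2); (5, -8) → (15/2, -4)
T3 shear: y ← y − 1·x: (9/2, -1/2) → (9/2, -5); (0, -7/2) → (0, -7/2); (21/2, -7/2) → (21/2, -14); (12, 1/2) → (12, -23/2); (15/2, -4) → (15/2, -23/2)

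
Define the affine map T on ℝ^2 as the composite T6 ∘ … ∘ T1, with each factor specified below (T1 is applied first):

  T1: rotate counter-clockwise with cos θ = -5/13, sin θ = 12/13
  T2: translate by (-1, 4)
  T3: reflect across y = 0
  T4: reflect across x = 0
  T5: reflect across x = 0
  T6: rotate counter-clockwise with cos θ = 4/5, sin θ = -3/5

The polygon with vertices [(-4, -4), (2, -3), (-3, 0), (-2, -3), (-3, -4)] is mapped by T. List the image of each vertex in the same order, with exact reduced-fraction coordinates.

image vertices: (148/65, -261/65), (-17/5, -31/5), (-8/13, -14/13), (3/65, -271/65), (92/65, -294/65)

T1 rotate counter-clockwise with cos θ = -5/13, sin θ = 12/13: (-4, -4) → (68/13, -28/13); (2, -3) → (2, 3); (-3, 0) → (15/13, -36/13); (-2, -3) → (46/13, -9/13); (-3, -4) → (63/13, -16/13)
T2 translate by (-1, 4): (68/13, -28/13) → (55/13, 24/13); (2, 3) → (1, 7); (15/13, -36/13) → (2/13, 16/13); (46/13, -9/13) → (33/13, 43/13); (63/13, -16/13) → (50/13, 36/13)
T3 reflect across y = 0: (55/13, 24/13) → (55/13, -24/13); (1, 7) → (1, -7); (2/13, 16/13) → (2/13, -16/13); (33/13, 43/13) → (33/13, -43/13); (50/13, 36/13) → (50/13, -36/13)
T4 reflect across x = 0: (55/13, -24/13) → (-55/13, -24/13); (1, -7) → (-1, -7); (2/13, -16/13) → (-2/13, -16/13); (33/13, -43/13) → (-33/13, -43/13); (50/13, -36/13) → (-50/13, -36/13)
T5 reflect across x = 0: (-55/13, -24/13) → (55/13, -24/13); (-1, -7) → (1, -7); (-2/13, -16/13) → (2/13, -16/13); (-33/13, -43/13) → (33/13, -43/13); (-50/13, -36/13) → (50/13, -36/13)
T6 rotate counter-clockwise with cos θ = 4/5, sin θ = -3/5: (55/13, -24/13) → (148/65, -261/65); (1, -7) → (-17/5, -31/5); (2/13, -16/13) → (-8/13, -14/13); (33/13, -43/13) → (3/65, -271/65); (50/13, -36/13) → (92/65, -294/65)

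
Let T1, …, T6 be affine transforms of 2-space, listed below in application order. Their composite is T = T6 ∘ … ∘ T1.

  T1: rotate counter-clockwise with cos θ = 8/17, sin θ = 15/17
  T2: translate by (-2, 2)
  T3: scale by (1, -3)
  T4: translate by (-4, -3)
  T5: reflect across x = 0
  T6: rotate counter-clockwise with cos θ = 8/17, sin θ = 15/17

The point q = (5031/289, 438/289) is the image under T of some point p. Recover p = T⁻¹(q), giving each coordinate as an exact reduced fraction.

T1 = [8/17 -15/17 0; 15/17 8/17 0; 0 0 1]
T2·T1 = [8/17 -15/17 -2; 15/17 8/17 2; 0 0 1]
T3·…·T1 = [8/17 -15/17 -2; -45/17 -24/17 -6; 0 0 1]
T4·…·T1 = [8/17 -15/17 -6; -45/17 -24/17 -9; 0 0 1]
T5·…·T1 = [-8/17 15/17 6; -45/17 -24/17 -9; 0 0 1]
T6·…·T1 = [611/289 480/289 183/17; -480/289 33/289 18/17; 0 0 1]
det M = 3; M⁻¹ = [11/289 -160/289 3/17; 160/289 611/867 -114/17; 0 0 1]
M⁻¹ · (5031/289, 438/289)ᵀ = (0, 4)ᵀ

p = (0, 4)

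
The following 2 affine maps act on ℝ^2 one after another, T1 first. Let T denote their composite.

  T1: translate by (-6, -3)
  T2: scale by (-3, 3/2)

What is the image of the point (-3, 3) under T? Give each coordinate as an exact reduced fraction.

T(p) = (27, 0)

T1 translate by (-6, -3): (-3, 3) → (-9, 0)
T2 scale by (-3, 3/2): (-9, 0) → (27, 0)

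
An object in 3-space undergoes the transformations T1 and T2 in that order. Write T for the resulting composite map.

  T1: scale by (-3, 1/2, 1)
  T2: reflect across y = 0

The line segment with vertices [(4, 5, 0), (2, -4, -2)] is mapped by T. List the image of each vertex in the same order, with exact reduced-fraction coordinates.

image vertices: (-12, -5/2, 0), (-6, 2, -2)

T1 scale by (-3, 1/2, 1): (4, 5, 0) → (-12, 5/2, 0); (2, -4, -2) → (-6, -2, -2)
T2 reflect across y = 0: (-12, 5/2, 0) → (-12, -5/2, 0); (-6, -2, -2) → (-6, 2, -2)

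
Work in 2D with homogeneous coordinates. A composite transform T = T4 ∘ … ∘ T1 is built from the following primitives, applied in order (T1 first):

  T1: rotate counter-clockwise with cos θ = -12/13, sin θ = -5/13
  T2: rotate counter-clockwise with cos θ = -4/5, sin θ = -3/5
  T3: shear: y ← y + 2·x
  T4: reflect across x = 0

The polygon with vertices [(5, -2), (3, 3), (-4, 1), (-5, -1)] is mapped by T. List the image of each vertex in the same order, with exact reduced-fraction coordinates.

T1 rotate counter-clockwise with cos θ = -12/13, sin θ = -5/13: (5, -2) → (-70/13, -1/13); (3, 3) → (-21/13, -51/13); (-4, 1) → (53/13, 8/13); (-5, -1) → (55/13, 37/13)
T2 rotate counter-clockwise with cos θ = -4/5, sin θ = -3/5: (-70/13, -1/13) → (277/65, 214/65); (-21/13, -51/13) → (-69/65, 267/65); (53/13, 8/13) → (-188/65, -191/65); (55/13, 37/13) → (-109/65, -313/65)
T3 shear: y ← y + 2·x: (277/65, 214/65) → (277/65, 768/65); (-69/65, 267/65) → (-69/65, 129/65); (-188/65, -191/65) → (-188/65, -567/65); (-109/65, -313/65) → (-109/65, -531/65)
T4 reflect across x = 0: (277/65, 768/65) → (-277/65, 768/65); (-69/65, 129/65) → (69/65, 129/65); (-188/65, -567/65) → (188/65, -567/65); (-109/65, -531/65) → (109/65, -531/65)

image vertices: (-277/65, 768/65), (69/65, 129/65), (188/65, -567/65), (109/65, -531/65)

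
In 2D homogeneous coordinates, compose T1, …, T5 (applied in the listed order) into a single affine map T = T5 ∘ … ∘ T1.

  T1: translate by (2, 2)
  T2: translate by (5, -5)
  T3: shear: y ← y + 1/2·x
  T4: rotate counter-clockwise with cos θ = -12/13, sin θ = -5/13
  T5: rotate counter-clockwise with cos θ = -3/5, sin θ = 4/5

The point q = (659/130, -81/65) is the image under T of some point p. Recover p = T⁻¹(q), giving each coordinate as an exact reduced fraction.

p = (-2, 2)

T1 = [1 0 2; 0 1 2; 0 0 1]
T2·T1 = [1 0 7; 0 1 -3; 0 0 1]
T3·…·T1 = [1 0 7; 1/2 1 1/2; 0 0 1]
T4·…·T1 = [-19/26 5/13 -163/26; -11/13 -12/13 -41/13; 0 0 1]
T5·…·T1 = [29/26 33/65 817/130; -1/13 56/65 -203/65; 0 0 1]
det M = 1; M⁻¹ = [56/65 -33/65 -7; 1/13 29/26 3; 0 0 1]
M⁻¹ · (659/130, -81/65)ᵀ = (-2, 2)ᵀ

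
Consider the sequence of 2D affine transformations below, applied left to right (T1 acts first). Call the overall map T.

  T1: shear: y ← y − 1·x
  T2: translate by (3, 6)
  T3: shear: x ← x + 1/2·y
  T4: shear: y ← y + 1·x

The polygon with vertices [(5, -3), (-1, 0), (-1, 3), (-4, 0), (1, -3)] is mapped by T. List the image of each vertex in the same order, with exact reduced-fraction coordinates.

image vertices: (7, 5), (11/2, 25/2), (7, 17), (4, 14), (5, 7)

T1 shear: y ← y − 1·x: (5, -3) → (5, -8); (-1, 0) → (-1, 1); (-1, 3) → (-1, 4); (-4, 0) → (-4, 4); (1, -3) → (1, -4)
T2 translate by (3, 6): (5, -8) → (8, -2); (-1, 1) → (2, 7); (-1, 4) → (2, 10); (-4, 4) → (-1, 10); (1, -4) → (4, 2)
T3 shear: x ← x + 1/2·y: (8, -2) → (7, -2); (2, 7) → (11/2, 7); (2, 10) → (7, 10); (-1, 10) → (4, 10); (4, 2) → (5, 2)
T4 shear: y ← y + 1·x: (7, -2) → (7, 5); (11/2, 7) → (11/2, 25/2); (7, 10) → (7, 17); (4, 10) → (4, 14); (5, 2) → (5, 7)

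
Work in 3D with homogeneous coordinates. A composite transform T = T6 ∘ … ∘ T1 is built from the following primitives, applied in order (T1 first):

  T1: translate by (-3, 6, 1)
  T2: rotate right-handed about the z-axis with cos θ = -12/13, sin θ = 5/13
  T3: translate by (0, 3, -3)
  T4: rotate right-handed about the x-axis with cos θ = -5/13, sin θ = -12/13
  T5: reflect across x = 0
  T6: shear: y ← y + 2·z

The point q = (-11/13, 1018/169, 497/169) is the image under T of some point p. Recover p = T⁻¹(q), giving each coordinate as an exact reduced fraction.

T1 = [1 0 0 -3; 0 1 0 6; 0 0 1 1; 0 0 0 1]
T2·T1 = [-12/13 -5/13 0 6/13; 5/13 -12/13 0 -87/13; 0 0 1 1; 0 0 0 1]
T3·…·T1 = [-12/13 -5/13 0 6/13; 5/13 -12/13 0 -48/13; 0 0 1 -2; 0 0 0 1]
T4·…·T1 = [-12/13 -5/13 0 6/13; -25/169 60/169 12/13 -72/169; -60/169 144/169 -5/13 706/169; 0 0 0 1]
T5·…·T1 = [12/13 5/13 0 -6/13; -25/169 60/169 12/13 -72/169; -60/169 144/169 -5/13 706/169; 0 0 0 1]
T6·…·T1 = [12/13 5/13 0 -6/13; -145/169 348/169 2/13 1340/169; -60/169 144/169 -5/13 706/169; 0 0 0 1]
det M = -1; M⁻¹ = [12/13 -25/169 -10/169 24/13; 5/13 60/169 24/169 -42/13; 0 12/13 -29/13 2; 0 0 0 1]
M⁻¹ · (-11/13, 1018/169, 497/169)ᵀ = (0, -1, 1)ᵀ

p = (0, -1, 1)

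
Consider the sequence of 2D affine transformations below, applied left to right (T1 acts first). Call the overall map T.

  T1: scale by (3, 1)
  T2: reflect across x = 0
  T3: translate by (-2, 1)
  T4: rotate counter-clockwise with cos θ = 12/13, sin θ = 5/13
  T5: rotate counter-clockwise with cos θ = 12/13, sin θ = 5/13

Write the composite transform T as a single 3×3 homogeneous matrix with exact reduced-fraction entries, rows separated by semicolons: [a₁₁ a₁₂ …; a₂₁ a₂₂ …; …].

T = [-357/169 -120/169 -358/169; -360/169 119/169 -121/169; 0 0 1]

T1 = [3 0 0; 0 1 0; 0 0 1]
T2·T1 = [-3 0 0; 0 1 0; 0 0 1]
T3·…·T1 = [-3 0 -2; 0 1 1; 0 0 1]
T4·…·T1 = [-36/13 -5/13 -29/13; -15/13 12/13 2/13; 0 0 1]
T5·…·T1 = [-357/169 -120/169 -358/169; -360/169 119/169 -121/169; 0 0 1]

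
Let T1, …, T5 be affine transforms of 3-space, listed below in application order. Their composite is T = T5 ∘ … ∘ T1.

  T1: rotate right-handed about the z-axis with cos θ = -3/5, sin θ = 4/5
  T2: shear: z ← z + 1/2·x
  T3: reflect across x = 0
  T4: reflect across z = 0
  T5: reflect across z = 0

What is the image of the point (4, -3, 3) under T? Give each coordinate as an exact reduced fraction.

T1 rotate right-handed about the z-axis with cos θ = -3/5, sin θ = 4/5: (4, -3, 3) → (0, 5, 3)
T2 shear: z ← z + 1/2·x: (0, 5, 3) → (0, 5, 3)
T3 reflect across x = 0: (0, 5, 3) → (0, 5, 3)
T4 reflect across z = 0: (0, 5, 3) → (0, 5, -3)
T5 reflect across z = 0: (0, 5, -3) → (0, 5, 3)

T(p) = (0, 5, 3)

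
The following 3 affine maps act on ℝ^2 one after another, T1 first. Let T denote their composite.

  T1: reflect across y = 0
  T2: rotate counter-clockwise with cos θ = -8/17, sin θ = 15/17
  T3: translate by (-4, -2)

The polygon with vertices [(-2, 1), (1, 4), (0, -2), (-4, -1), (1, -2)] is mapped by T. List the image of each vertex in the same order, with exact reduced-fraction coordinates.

T1 reflect across y = 0: (-2, 1) → (-2, -1); (1, 4) → (1, -4); (0, -2) → (0, 2); (-4, -1) → (-4, 1); (1, -2) → (1, 2)
T2 rotate counter-clockwise with cos θ = -8/17, sin θ = 15/17: (-2, -1) → (31/17, -22/17); (1, -4) → (52/17, 47/17); (0, 2) → (-30/17, -16/17); (-4, 1) → (1, -4); (1, 2) → (-38/17, -1/17)
T3 translate by (-4, -2): (31/17, -22/17) → (-37/17, -56/17); (52/17, 47/17) → (-16/17, 13/17); (-30/17, -16/17) → (-98/17, -50/17); (1, -4) → (-3, -6); (-38/17, -1/17) → (-106/17, -35/17)

image vertices: (-37/17, -56/17), (-16/17, 13/17), (-98/17, -50/17), (-3, -6), (-106/17, -35/17)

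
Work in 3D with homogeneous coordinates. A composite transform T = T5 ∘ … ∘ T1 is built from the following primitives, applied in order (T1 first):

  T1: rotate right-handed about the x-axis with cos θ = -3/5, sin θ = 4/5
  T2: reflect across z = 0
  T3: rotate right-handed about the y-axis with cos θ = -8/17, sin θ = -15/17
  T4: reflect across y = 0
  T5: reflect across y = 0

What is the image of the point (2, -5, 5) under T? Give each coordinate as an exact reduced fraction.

T(p) = (-121/17, -1, -26/17)

T1 rotate right-handed about the x-axis with cos θ = -3/5, sin θ = 4/5: (2, -5, 5) → (2, -1, -7)
T2 reflect across z = 0: (2, -1, -7) → (2, -1, 7)
T3 rotate right-handed about the y-axis with cos θ = -8/17, sin θ = -15/17: (2, -1, 7) → (-121/17, -1, -26/17)
T4 reflect across y = 0: (-121/17, -1, -26/17) → (-121/17, 1, -26/17)
T5 reflect across y = 0: (-121/17, 1, -26/17) → (-121/17, -1, -26/17)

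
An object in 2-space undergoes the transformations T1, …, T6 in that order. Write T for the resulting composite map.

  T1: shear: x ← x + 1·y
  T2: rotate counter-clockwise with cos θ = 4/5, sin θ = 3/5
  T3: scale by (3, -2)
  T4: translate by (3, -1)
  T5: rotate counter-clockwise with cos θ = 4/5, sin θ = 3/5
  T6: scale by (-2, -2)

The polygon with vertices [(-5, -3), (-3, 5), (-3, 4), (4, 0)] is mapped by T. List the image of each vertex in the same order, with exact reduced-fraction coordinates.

T1 shear: x ← x + 1·y: (-5, -3) → (-8, -3); (-3, 5) → (2, 5); (-3, 4) → (1, 4); (4, 0) → (4, 0)
T2 rotate counter-clockwise with cos θ = 4/5, sin θ = 3/5: (-8, -3) → (-23/5, -36/5); (2, 5) → (-7/5, 26/5); (1, 4) → (-8/5, 19/5); (4, 0) → (16/5, 12/5)
T3 scale by (3, -2): (-23/5, -36/5) → (-69/5, 72/5); (-7/5, 26/5) → (-21/5, -52/5); (-8/5, 19/5) → (-24/5, -38/5); (16/5, 12/5) → (48/5, -24/5)
T4 translate by (3, -1): (-69/5, 72/5) → (-54/5, 67/5); (-21/5, -52/5) → (-6/5, -57/5); (-24/5, -38/5) → (-9/5, -43/5); (48/5, -24/5) → (63/5, -29/5)
T5 rotate counter-clockwise with cos θ = 4/5, sin θ = 3/5: (-54/5, 67/5) → (-417/25, 106/25); (-6/5, -57/5) → (147/25, -246/25); (-9/5, -43/5) → (93/25, -199/25); (63/5, -29/5) → (339/25, 73/25)
T6 scale by (-2, -2): (-417/25, 106/25) → (834/25, -212/25); (147/25, -246/25) → (-294/25, 492/25); (93/25, -199/25) → (-186/25, 398/25); (339/25, 73/25) → (-678/25, -146/25)

image vertices: (834/25, -212/25), (-294/25, 492/25), (-186/25, 398/25), (-678/25, -146/25)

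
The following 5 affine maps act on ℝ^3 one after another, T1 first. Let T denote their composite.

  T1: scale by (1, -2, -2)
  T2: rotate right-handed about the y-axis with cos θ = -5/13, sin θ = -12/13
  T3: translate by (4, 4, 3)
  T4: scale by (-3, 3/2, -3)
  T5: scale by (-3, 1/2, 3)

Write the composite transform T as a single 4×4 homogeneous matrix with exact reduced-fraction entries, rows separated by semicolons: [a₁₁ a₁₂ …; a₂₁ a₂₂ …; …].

T = [-45/13 0 216/13 36; 0 -3/2 0 3; -108/13 0 -90/13 -27; 0 0 0 1]

T1 = [1 0 0 0; 0 -2 0 0; 0 0 -2 0; 0 0 0 1]
T2·T1 = [-5/13 0 24/13 0; 0 -2 0 0; 12/13 0 10/13 0; 0 0 0 1]
T3·…·T1 = [-5/13 0 24/13 4; 0 -2 0 4; 12/13 0 10/13 3; 0 0 0 1]
T4·…·T1 = [15/13 0 -72/13 -12; 0 -3 0 6; -36/13 0 -30/13 -9; 0 0 0 1]
T5·…·T1 = [-45/13 0 216/13 36; 0 -3/2 0 3; -108/13 0 -90/13 -27; 0 0 0 1]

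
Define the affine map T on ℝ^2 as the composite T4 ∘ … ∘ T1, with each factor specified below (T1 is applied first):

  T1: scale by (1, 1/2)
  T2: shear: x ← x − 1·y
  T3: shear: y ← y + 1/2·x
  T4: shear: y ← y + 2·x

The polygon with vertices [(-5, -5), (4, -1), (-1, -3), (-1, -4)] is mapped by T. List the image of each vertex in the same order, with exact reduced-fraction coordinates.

image vertices: (-5/2, -35/4), (9/2, 43/4), (1/2, -1/4), (1, 1/2)

T1 scale by (1, 1/2): (-5, -5) → (-5, -5/2); (4, -1) → (4, -1/2); (-1, -3) → (-1, -3/2); (-1, -4) → (-1, -2)
T2 shear: x ← x − 1·y: (-5, -5/2) → (-5/2, -5/2); (4, -1/2) → (9/2, -1/2); (-1, -3/2) → (1/2, -3/2); (-1, -2) → (1, -2)
T3 shear: y ← y + 1/2·x: (-5/2, -5/2) → (-5/2, -15/4); (9/2, -1/2) → (9/2, 7/4); (1/2, -3/2) → (1/2, -5/4); (1, -2) → (1, -3/2)
T4 shear: y ← y + 2·x: (-5/2, -15/4) → (-5/2, -35/4); (9/2, 7/4) → (9/2, 43/4); (1/2, -5/4) → (1/2, -1/4); (1, -3/2) → (1, 1/2)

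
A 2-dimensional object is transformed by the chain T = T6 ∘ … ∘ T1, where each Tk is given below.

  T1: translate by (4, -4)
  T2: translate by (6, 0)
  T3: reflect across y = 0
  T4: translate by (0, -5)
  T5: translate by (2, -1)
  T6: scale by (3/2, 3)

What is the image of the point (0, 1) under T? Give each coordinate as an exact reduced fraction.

T1 translate by (4, -4): (0, 1) → (4, -3)
T2 translate by (6, 0): (4, -3) → (10, -3)
T3 reflect across y = 0: (10, -3) → (10, 3)
T4 translate by (0, -5): (10, 3) → (10, -2)
T5 translate by (2, -1): (10, -2) → (12, -3)
T6 scale by (3/2, 3): (12, -3) → (18, -9)

T(p) = (18, -9)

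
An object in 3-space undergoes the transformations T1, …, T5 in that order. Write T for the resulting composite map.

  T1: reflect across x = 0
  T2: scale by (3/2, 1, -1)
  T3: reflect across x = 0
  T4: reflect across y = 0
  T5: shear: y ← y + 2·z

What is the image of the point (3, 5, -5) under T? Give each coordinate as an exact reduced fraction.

T1 reflect across x = 0: (3, 5, -5) → (-3, 5, -5)
T2 scale by (3/2, 1, -1): (-3, 5, -5) → (-9/2, 5, 5)
T3 reflect across x = 0: (-9/2, 5, 5) → (9/2, 5, 5)
T4 reflect across y = 0: (9/2, 5, 5) → (9/2, -5, 5)
T5 shear: y ← y + 2·z: (9/2, -5, 5) → (9/2, 5, 5)

T(p) = (9/2, 5, 5)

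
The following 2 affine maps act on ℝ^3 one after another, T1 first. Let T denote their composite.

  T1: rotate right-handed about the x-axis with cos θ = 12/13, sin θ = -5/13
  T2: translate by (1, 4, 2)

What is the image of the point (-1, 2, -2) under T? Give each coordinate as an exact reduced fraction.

T1 rotate right-handed about the x-axis with cos θ = 12/13, sin θ = -5/13: (-1, 2, -2) → (-1, 14/13, -34/13)
T2 translate by (1, 4, 2): (-1, 14/13, -34/13) → (0, 66/13, -8/13)

T(p) = (0, 66/13, -8/13)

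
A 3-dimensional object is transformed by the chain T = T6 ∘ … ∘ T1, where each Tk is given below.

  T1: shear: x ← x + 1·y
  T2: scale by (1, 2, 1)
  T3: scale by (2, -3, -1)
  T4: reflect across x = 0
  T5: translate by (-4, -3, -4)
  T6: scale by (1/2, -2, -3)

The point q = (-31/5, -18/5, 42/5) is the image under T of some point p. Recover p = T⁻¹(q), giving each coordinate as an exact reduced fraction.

T1 = [1 1 0 0; 0 1 0 0; 0 0 1 0; 0 0 0 1]
T2·T1 = [1 1 0 0; 0 2 0 0; 0 0 1 0; 0 0 0 1]
T3·…·T1 = [2 2 0 0; 0 -6 0 0; 0 0 -1 0; 0 0 0 1]
T4·…·T1 = [-2 -2 0 0; 0 -6 0 0; 0 0 -1 0; 0 0 0 1]
T5·…·T1 = [-2 -2 0 -4; 0 -6 0 -3; 0 0 -1 -4; 0 0 0 1]
T6·…·T1 = [-1 -1 0 -2; 0 12 0 6; 0 0 3 12; 0 0 0 1]
det M = -36; M⁻¹ = [-1 -1/12 0 -3/2; 0 1/12 0 -1/2; 0 0 1/3 -4; 0 0 0 1]
M⁻¹ · (-31/5, -18/5, 42/5)ᵀ = (5, -4/5, -6/5)ᵀ

p = (5, -4/5, -6/5)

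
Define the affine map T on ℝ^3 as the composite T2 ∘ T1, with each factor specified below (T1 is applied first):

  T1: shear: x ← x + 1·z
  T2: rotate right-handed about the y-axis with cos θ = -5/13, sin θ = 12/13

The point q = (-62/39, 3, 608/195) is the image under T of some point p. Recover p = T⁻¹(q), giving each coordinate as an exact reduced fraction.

T1 = [1 0 1 0; 0 1 0 0; 0 0 1 0; 0 0 0 1]
T2·T1 = [-5/13 0 7/13 0; 0 1 0 0; -12/13 0 -17/13 0; 0 0 0 1]
det M = 1; M⁻¹ = [-17/13 0 -7/13 0; 0 1 0 0; 12/13 0 -5/13 0; 0 0 0 1]
M⁻¹ · (-62/39, 3, 608/195)ᵀ = (2/5, 3, -8/3)ᵀ

p = (2/5, 3, -8/3)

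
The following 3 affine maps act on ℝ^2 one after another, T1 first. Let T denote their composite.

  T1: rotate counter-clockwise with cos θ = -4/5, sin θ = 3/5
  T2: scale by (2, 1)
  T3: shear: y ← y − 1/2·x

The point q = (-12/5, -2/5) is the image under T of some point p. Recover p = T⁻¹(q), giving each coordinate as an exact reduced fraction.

p = (0, 2)

T1 = [-4/5 -3/5 0; 3/5 -4/5 0; 0 0 1]
T2·T1 = [-8/5 -6/5 0; 3/5 -4/5 0; 0 0 1]
T3·…·T1 = [-8/5 -6/5 0; 7/5 -1/5 0; 0 0 1]
det M = 2; M⁻¹ = [-1/10 3/5 0; -7/10 -4/5 0; 0 0 1]
M⁻¹ · (-12/5, -2/5)ᵀ = (0, 2)ᵀ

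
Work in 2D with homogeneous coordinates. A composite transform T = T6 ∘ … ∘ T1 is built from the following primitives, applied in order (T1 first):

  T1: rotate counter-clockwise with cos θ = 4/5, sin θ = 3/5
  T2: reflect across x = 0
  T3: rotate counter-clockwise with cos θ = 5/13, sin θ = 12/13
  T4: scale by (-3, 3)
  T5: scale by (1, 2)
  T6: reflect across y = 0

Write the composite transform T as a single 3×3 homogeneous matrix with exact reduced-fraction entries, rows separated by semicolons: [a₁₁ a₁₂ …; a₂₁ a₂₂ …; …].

T1 = [4/5 -3/5 0; 3/5 4/5 0; 0 0 1]
T2·T1 = [-4/5 3/5 0; 3/5 4/5 0; 0 0 1]
T3·…·T1 = [-56/65 -33/65 0; -33/65 56/65 0; 0 0 1]
T4·…·T1 = [168/65 99/65 0; -99/65 168/65 0; 0 0 1]
T5·…·T1 = [168/65 99/65 0; -198/65 336/65 0; 0 0 1]
T6·…·T1 = [168/65 99/65 0; 198/65 -336/65 0; 0 0 1]

T = [168/65 99/65 0; 198/65 -336/65 0; 0 0 1]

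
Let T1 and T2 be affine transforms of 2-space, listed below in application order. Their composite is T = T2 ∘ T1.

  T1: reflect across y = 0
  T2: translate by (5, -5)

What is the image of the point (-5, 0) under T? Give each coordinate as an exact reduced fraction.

T(p) = (0, -5)

T1 reflect across y = 0: (-5, 0) → (-5, 0)
T2 translate by (5, -5): (-5, 0) → (0, -5)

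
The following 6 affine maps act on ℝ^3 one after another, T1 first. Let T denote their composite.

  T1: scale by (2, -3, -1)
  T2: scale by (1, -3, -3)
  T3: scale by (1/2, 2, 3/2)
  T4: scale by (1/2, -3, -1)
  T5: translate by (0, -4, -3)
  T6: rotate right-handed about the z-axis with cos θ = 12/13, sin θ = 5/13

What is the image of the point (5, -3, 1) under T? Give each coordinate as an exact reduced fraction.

T(p) = (-760/13, 3817/26, -15/2)

T1 scale by (2, -3, -1): (5, -3, 1) → (10, 9, -1)
T2 scale by (1, -3, -3): (10, 9, -1) → (10, -27, 3)
T3 scale by (1/2, 2, 3/2): (10, -27, 3) → (5, -54, 9/2)
T4 scale by (1/2, -3, -1): (5, -54, 9/2) → (5/2, 162, -9/2)
T5 translate by (0, -4, -3): (5/2, 162, -9/2) → (5/2, 158, -15/2)
T6 rotate right-handed about the z-axis with cos θ = 12/13, sin θ = 5/13: (5/2, 158, -15/2) → (-760/13, 3817/26, -15/2)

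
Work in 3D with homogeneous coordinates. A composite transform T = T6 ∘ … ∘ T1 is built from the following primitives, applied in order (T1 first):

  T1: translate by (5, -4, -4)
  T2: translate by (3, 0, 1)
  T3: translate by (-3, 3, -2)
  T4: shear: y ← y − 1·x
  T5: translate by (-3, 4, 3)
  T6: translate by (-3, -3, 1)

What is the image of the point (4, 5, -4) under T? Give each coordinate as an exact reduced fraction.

T1 translate by (5, -4, -4): (4, 5, -4) → (9, 1, -8)
T2 translate by (3, 0, 1): (9, 1, -8) → (12, 1, -7)
T3 translate by (-3, 3, -2): (12, 1, -7) → (9, 4, -9)
T4 shear: y ← y − 1·x: (9, 4, -9) → (9, -5, -9)
T5 translate by (-3, 4, 3): (9, -5, -9) → (6, -1, -6)
T6 translate by (-3, -3, 1): (6, -1, -6) → (3, -4, -5)

T(p) = (3, -4, -5)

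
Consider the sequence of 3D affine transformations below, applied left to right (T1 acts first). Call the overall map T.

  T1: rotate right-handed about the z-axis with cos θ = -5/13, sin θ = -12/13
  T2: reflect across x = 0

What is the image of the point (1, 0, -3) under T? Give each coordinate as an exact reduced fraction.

T(p) = (5/13, -12/13, -3)

T1 rotate right-handed about the z-axis with cos θ = -5/13, sin θ = -12/13: (1, 0, -3) → (-5/13, -12/13, -3)
T2 reflect across x = 0: (-5/13, -12/13, -3) → (5/13, -12/13, -3)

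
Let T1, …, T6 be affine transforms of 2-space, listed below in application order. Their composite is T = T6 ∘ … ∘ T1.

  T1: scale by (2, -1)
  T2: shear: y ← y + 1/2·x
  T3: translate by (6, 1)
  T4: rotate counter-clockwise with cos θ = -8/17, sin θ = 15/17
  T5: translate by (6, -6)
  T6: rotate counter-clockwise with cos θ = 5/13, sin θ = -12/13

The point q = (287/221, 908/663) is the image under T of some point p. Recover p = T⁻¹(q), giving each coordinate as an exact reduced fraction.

T1 = [2 0 0; 0 -1 0; 0 0 1]
T2·T1 = [2 0 0; 1 -1 0; 0 0 1]
T3·…·T1 = [2 0 6; 1 -1 1; 0 0 1]
T4·…·T1 = [-31/17 15/17 -63/17; 22/17 8/17 82/17; 0 0 1]
T5·…·T1 = [-31/17 15/17 39/17; 22/17 8/17 -20/17; 0 0 1]
T6·…·T1 = [109/221 171/221 -45/221; 482/221 -140/221 -568/221; 0 0 1]
det M = -2; M⁻¹ = [70/221 171/442 18/17; 241/221 -109/442 -7/17; 0 0 1]
M⁻¹ · (287/221, 908/663)ᵀ = (2, 2/3)ᵀ

p = (2, 2/3)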